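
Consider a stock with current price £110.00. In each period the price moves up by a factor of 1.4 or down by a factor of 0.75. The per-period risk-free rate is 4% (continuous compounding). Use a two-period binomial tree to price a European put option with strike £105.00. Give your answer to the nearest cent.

£12.16

Risk-neutral probability p = (e^0.04 − 0.75)/(1.4 − 0.75) = 0.2908/0.6500 = 0.4474
Terminal stock prices: S_uu = 215.6, S_ud = 115.5, S_dd = 61.88
Terminal payoffs (K − S): max(-110.6, 0) = 0, max(-10.5, 0) = 0, max(43.12, 0) = 43.12
Node u (S = 154): V_u = e^(−0.04)·[0.4474·0.0000 + 0.5526·0.0000] = 0.0000
Node d (S = 82.5): V_d = e^(−0.04)·[0.4474·0.0000 + 0.5526·43.1250] = 22.8964
Node 0 (S = 110): V_0 = e^(−0.04)·[0.4474·0.0000 + 0.5526·22.8964] = 12.1564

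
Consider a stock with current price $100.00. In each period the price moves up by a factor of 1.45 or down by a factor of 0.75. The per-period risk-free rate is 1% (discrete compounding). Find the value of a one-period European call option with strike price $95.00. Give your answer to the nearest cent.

Risk-neutral probability p = (1 + 0.01 − 0.75)/(1.45 − 0.75) = 0.2600/0.7000 = 0.3714
Terminal stock prices: S_u = 145, S_d = 75
Terminal payoffs (S − K): max(50, 0) = 50, max(-20, 0) = 0
Node 0 (S = 100): V_0 = 1/1.01·[0.3714·50.0000 + 0.6286·0.0000] = 18.3876

$18.39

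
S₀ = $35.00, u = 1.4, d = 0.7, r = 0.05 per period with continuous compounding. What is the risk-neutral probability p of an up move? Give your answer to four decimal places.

Risk-neutral probability p = (e^0.05 − 0.7)/(1.4 − 0.7) = 0.3513/0.7000 = 0.5018

p = 0.5018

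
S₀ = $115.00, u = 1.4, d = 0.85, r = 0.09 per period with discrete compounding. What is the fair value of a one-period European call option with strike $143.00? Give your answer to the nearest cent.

$7.21

Risk-neutral probability p = (1 + 0.09 − 0.85)/(1.4 − 0.85) = 0.2400/0.5500 = 0.4364
Terminal stock prices: S_u = 161, S_d = 97.75
Terminal payoffs (S − K): max(18, 0) = 18, max(-45.25, 0) = 0
Node 0 (S = 115): V_0 = 1/1.09·[0.4364·18.0000 + 0.5636·0.0000] = 7.2060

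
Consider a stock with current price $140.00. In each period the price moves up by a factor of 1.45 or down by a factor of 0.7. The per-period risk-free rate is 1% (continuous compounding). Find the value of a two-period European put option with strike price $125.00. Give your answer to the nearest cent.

Risk-neutral probability p = (e^0.01 − 0.7)/(1.45 − 0.7) = 0.3101/0.7500 = 0.4134
Terminal stock prices: S_uu = 294.4, S_ud = 142.1, S_dd = 68.6
Terminal payoffs (K − S): max(-169.4, 0) = 0, max(-17.1, 0) = 0, max(56.4, 0) = 56.4
Node u (S = 203): V_u = e^(−0.01)·[0.4134·0.0000 + 0.5866·0.0000] = 0.0000
Node d (S = 98): V_d = e^(−0.01)·[0.4134·0.0000 + 0.5866·56.4000] = 32.7550
Node 0 (S = 140): V_0 = e^(−0.01)·[0.4134·0.0000 + 0.5866·32.7550] = 19.0229

$19.02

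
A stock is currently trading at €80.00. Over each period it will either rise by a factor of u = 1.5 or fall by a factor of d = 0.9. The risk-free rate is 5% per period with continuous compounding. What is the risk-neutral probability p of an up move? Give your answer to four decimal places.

Risk-neutral probability p = (e^0.05 − 0.9)/(1.5 − 0.9) = 0.1513/0.6000 = 0.2521

p = 0.2521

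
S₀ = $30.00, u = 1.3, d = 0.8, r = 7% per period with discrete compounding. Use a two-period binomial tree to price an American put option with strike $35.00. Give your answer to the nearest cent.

Risk-neutral probability p = (1 + 0.07 − 0.8)/(1.3 − 0.8) = 0.2700/0.5000 = 0.5400
Terminal stock prices: S_uu = 50.7, S_ud = 31.2, S_dd = 19.2
Terminal payoffs (K − S): max(-15.7, 0) = 0, max(3.8, 0) = 3.8, max(15.8, 0) = 15.8
Node u (S = 39): continuation = 1/1.07·[0.5400·0.0000 + 0.4600·3.8000] = 1.6336; exercise value = 0.0000 ≤ continuation, so V_u = 1.6336
Node d (S = 24): continuation = 1/1.07·[0.5400·3.8000 + 0.4600·15.8000] = 8.7103; exercise value = 11.0000 > continuation, so V_d = 11.0000 (exercise)
Node 0 (S = 30): continuation = 1/1.07·[0.5400·1.6336 + 0.4600·11.0000] = 5.5534; exercise value = 5.0000 ≤ continuation, so V_0 = 5.5534

$5.55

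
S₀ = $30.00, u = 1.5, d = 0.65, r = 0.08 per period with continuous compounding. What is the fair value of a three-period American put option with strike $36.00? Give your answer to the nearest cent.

Risk-neutral probability p = (e^0.08 − 0.65)/(1.5 − 0.65) = 0.4333/0.8500 = 0.5097
Terminal stock prices: S_uuu = 101.2, S_uud = 43.88, S_udd = 19.01, S_ddd = 8.239
Terminal payoffs (K − S): max(-65.25, 0) = 0, max(-7.875, 0) = 0, max(16.99, 0) = 16.99, max(27.76, 0) = 27.76
Node uu (S = 67.5): continuation = e^(−0.08)·[0.5097·0.0000 + 0.4903·0.0000] = 0.0000; exercise value = 0.0000 ≤ continuation, so V_uu = 0.0000
Node ud (S = 29.25): continuation = e^(−0.08)·[0.5097·0.0000 + 0.4903·16.9875] = 7.6878; exercise value = 6.7500 ≤ continuation, so V_ud = 7.6878
Node dd (S = 12.68): continuation = e^(−0.08)·[0.5097·16.9875 + 0.4903·27.7613] = 20.5572; exercise value = 23.3250 > continuation, so V_dd = 23.3250 (exercise)
Node u (S = 45): continuation = e^(−0.08)·[0.5097·0.0000 + 0.4903·7.6878] = 3.4792; exercise value = 0.0000 ≤ continuation, so V_u = 3.4792
Node d (S = 19.5): continuation = e^(−0.08)·[0.5097·7.6878 + 0.4903·23.3250] = 14.1735; exercise value = 16.5000 > continuation, so V_d = 16.5000 (exercise)
Node 0 (S = 30): continuation = e^(−0.08)·[0.5097·3.4792 + 0.4903·16.5000] = 9.1044; exercise value = 6.0000 ≤ continuation, so V_0 = 9.1044

$9.10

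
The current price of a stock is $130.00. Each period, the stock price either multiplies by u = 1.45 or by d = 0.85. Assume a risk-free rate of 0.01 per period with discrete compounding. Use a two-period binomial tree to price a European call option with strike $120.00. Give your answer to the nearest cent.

Risk-neutral probability p = (1 + 0.01 − 0.85)/(1.45 − 0.85) = 0.1600/0.6000 = 0.2667
Terminal stock prices: S_uu = 273.3, S_ud = 160.2, S_dd = 93.92
Terminal payoffs (S − K): max(153.3, 0) = 153.3, max(40.22, 0) = 40.22, max(-26.08, 0) = 0
Node u (S = 188.5): V_u = 1/1.01·[0.2667·153.3250 + 0.7333·40.2250] = 69.6881
Node d (S = 110.5): V_d = 1/1.01·[0.2667·40.2250 + 0.7333·0.0000] = 10.6205
Node 0 (S = 130): V_0 = 1/1.01·[0.2667·69.6881 + 0.7333·10.6205] = 26.1107

$26.11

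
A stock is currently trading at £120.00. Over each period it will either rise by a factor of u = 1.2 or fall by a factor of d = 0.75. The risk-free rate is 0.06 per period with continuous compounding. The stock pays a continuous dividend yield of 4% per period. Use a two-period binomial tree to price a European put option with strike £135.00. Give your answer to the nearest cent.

Per-period risk-free factor R = e^0.06 = 1.0618; dividend-adjusted growth = e^(0.06−0.04) = 1.0202.
Risk-neutral probability p = (1.0202 − 0.75)/(1.2 − 0.75) = 0.2702/0.4500 = 0.6004
Terminal stock prices: S_uu = 172.8, S_ud = 108, S_dd = 67.5
Terminal payoffs (K − S): max(-37.8, 0) = 0, max(27, 0) = 27, max(67.5, 0) = 67.5
Node u (S = 144): V_u = e^(−0.06)·[0.6004·0.0000 + 0.3996·27.0000] = 10.1597
Node d (S = 90): V_d = e^(−0.06)·[0.6004·27.0000 + 0.3996·67.5000] = 40.6672
Node 0 (S = 120): V_0 = e^(−0.06)·[0.6004·10.1597 + 0.3996·40.6672] = 21.0475

£21.05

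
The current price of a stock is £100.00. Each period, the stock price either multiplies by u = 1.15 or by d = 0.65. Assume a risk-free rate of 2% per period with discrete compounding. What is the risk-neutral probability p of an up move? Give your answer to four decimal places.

p = 0.7400

Risk-neutral probability p = (1 + 0.02 − 0.65)/(1.15 − 0.65) = 0.3700/0.5000 = 0.7400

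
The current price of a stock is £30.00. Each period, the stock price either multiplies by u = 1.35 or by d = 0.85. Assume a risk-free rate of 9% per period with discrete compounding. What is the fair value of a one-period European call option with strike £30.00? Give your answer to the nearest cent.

£4.62

Risk-neutral probability p = (1 + 0.09 − 0.85)/(1.35 − 0.85) = 0.2400/0.5000 = 0.4800
Terminal stock prices: S_u = 40.5, S_d = 25.5
Terminal payoffs (S − K): max(10.5, 0) = 10.5, max(-4.5, 0) = 0
Node 0 (S = 30): V_0 = 1/1.09·[0.4800·10.5000 + 0.5200·0.0000] = 4.6239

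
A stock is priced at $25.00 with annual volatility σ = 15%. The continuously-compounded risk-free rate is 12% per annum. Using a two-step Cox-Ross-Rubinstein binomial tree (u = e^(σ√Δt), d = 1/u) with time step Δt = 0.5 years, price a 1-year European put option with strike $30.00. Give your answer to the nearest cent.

CRR parameters: u = e^(σ√Δt) = e^(0.15·√0.5) = 1.1119, d = 1/u = 0.8994
Per-period rate: rΔt = 0.12·0.5 = 0.06, so R = e^0.06 = 1.0618
Risk-neutral probability p = (e^0.06 − 0.8994)/(1.1119 − 0.8994) = 0.1625/0.2125 = 0.7645
Terminal stock prices: S_uu = 30.91, S_ud = 25, S_dd = 20.22
Terminal payoffs (K − S): max(-0.9078, 0) = 0, max(5, 0) = 5, max(9.779, 0) = 9.779
Node u (S = 27.8): V_u = e^(−0.06)·[0.7645·0.0000 + 0.2355·5.0000] = 1.1091
Node d (S = 22.48): V_d = e^(−0.06)·[0.7645·5.0000 + 0.2355·9.7786] = 5.7688
Node 0 (S = 25): V_0 = e^(−0.06)·[0.7645·1.1091 + 0.2355·5.7688] = 2.0781

$2.08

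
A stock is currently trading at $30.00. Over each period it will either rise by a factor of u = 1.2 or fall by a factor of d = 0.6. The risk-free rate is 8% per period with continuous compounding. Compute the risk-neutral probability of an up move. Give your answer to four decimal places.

p = 0.8055

Risk-neutral probability p = (e^0.08 − 0.6)/(1.2 − 0.6) = 0.4833/0.6000 = 0.8055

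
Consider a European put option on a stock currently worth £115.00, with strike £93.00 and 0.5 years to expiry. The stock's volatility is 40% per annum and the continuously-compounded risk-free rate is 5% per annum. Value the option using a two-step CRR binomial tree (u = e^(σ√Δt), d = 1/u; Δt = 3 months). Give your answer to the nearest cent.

£4.17

CRR parameters: u = e^(σ√Δt) = e^(0.4·√0.25) = 1.2214, d = 1/u = 0.8187
Per-period rate: rΔt = 0.05·0.25 = 0.0125, so R = e^0.0125 = 1.0126
Risk-neutral probability p = (e^0.0125 − 0.8187)/(1.2214 − 0.8187) = 0.1938/0.4027 = 0.4814
Terminal stock prices: S_uu = 171.6, S_ud = 115, S_dd = 77.09
Terminal payoffs (K − S): max(-78.56, 0) = 0, max(-22, 0) = 0, max(15.91, 0) = 15.91
Node u (S = 140.5): V_u = e^(−0.0125)·[0.4814·0.0000 + 0.5186·0.0000] = 0.0000
Node d (S = 94.15): V_d = e^(−0.0125)·[0.4814·0.0000 + 0.5186·15.9132] = 8.1500
Node 0 (S = 115): V_0 = e^(−0.0125)·[0.4814·0.0000 + 0.5186·8.1500] = 4.1741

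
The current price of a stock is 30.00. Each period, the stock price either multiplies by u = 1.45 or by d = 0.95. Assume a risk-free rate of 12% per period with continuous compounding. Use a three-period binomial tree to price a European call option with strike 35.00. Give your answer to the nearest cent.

7.32

Risk-neutral probability p = (e^0.12 − 0.95)/(1.45 − 0.95) = 0.1775/0.5000 = 0.3550
Terminal stock prices: S_uuu = 91.46, S_uud = 59.92, S_udd = 39.26, S_ddd = 25.72
Terminal payoffs (S − K): max(56.46, 0) = 56.46, max(24.92, 0) = 24.92, max(4.259, 0) = 4.259, max(-9.279, 0) = 0
Node uu (S = 63.08): V_uu = e^(−0.12)·[0.3550·56.4587 + 0.6450·24.9213] = 32.0328
Node ud (S = 41.32): V_ud = e^(−0.12)·[0.3550·24.9213 + 0.6450·4.2587] = 10.2828
Node dd (S = 27.07): V_dd = e^(−0.12)·[0.3550·4.2587 + 0.6450·0.0000] = 1.3409
Node u (S = 43.5): V_u = e^(−0.12)·[0.3550·32.0328 + 0.6450·10.2828] = 15.9680
Node d (S = 28.5): V_d = e^(−0.12)·[0.3550·10.2828 + 0.6450·1.3409] = 4.0046
Node 0 (S = 30): V_0 = e^(−0.12)·[0.3550·15.9680 + 0.6450·4.0046] = 7.3185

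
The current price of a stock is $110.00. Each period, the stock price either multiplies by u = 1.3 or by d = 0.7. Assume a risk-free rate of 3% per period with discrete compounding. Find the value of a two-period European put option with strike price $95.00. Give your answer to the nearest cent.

Risk-neutral probability p = (1 + 0.03 − 0.7)/(1.3 − 0.7) = 0.3300/0.6000 = 0.5500
Terminal stock prices: S_uu = 185.9, S_ud = 100.1, S_dd = 53.9
Terminal payoffs (K − S): max(-90.9, 0) = 0, max(-5.1, 0) = 0, max(41.1, 0) = 41.1
Node u (S = 143): V_u = 1/1.03·[0.5500·0.0000 + 0.4500·0.0000] = 0.0000
Node d (S = 77): V_d = 1/1.03·[0.5500·0.0000 + 0.4500·41.1000] = 17.9563
Node 0 (S = 110): V_0 = 1/1.03·[0.5500·0.0000 + 0.4500·17.9563] = 7.8450

$7.84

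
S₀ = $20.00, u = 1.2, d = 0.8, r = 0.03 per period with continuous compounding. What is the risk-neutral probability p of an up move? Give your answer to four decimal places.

Risk-neutral probability p = (e^0.03 − 0.8)/(1.2 − 0.8) = 0.2305/0.4000 = 0.5761

p = 0.5761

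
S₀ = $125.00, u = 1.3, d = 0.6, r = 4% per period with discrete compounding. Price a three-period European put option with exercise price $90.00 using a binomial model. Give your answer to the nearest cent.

$10.16

Risk-neutral probability p = (1 + 0.04 − 0.6)/(1.3 − 0.6) = 0.4400/0.7000 = 0.6286
Terminal stock prices: S_uuu = 274.6, S_uud = 126.8, S_udd = 58.5, S_ddd = 27
Terminal payoffs (K − S): max(-184.6, 0) = 0, max(-36.75, 0) = 0, max(31.5, 0) = 31.5, max(63, 0) = 63
Node uu (S = 211.3): V_uu = 1/1.04·[0.6286·0.0000 + 0.3714·0.0000] = 0.0000
Node ud (S = 97.5): V_ud = 1/1.04·[0.6286·0.0000 + 0.3714·31.5000] = 11.2500
Node dd (S = 45): V_dd = 1/1.04·[0.6286·31.5000 + 0.3714·63.0000] = 41.5385
Node u (S = 162.5): V_u = 1/1.04·[0.6286·0.0000 + 0.3714·11.2500] = 4.0179
Node d (S = 75): V_d = 1/1.04·[0.6286·11.2500 + 0.3714·41.5385] = 21.6346
Node 0 (S = 125): V_0 = 1/1.04·[0.6286·4.0179 + 0.3714·21.6346] = 10.1550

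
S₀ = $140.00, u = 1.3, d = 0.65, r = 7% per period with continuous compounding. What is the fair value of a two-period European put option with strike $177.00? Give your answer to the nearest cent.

$35.77

Risk-neutral probability p = (e^0.07 − 0.65)/(1.3 − 0.65) = 0.4225/0.6500 = 0.6500
Terminal stock prices: S_uu = 236.6, S_ud = 118.3, S_dd = 59.15
Terminal payoffs (K − S): max(-59.6, 0) = 0, max(58.7, 0) = 58.7, max(117.8, 0) = 117.8
Node u (S = 182): V_u = e^(−0.07)·[0.6500·0.0000 + 0.3500·58.7000] = 19.1553
Node d (S = 91): V_d = e^(−0.07)·[0.6500·58.7000 + 0.3500·117.8500] = 74.0337
Node 0 (S = 140): V_0 = e^(−0.07)·[0.6500·19.1553 + 0.3500·74.0337] = 35.7686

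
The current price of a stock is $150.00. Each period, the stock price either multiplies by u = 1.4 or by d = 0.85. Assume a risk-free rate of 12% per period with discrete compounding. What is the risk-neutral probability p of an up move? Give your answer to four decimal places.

p = 0.4909

Risk-neutral probability p = (1 + 0.12 − 0.85)/(1.4 − 0.85) = 0.2700/0.5500 = 0.4909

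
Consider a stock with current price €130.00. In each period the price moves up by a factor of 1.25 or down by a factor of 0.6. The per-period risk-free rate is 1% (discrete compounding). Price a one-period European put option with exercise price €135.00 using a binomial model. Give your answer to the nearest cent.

Risk-neutral probability p = (1 + 0.01 − 0.6)/(1.25 − 0.6) = 0.4100/0.6500 = 0.6308
Terminal stock prices: S_u = 162.5, S_d = 78
Terminal payoffs (K − S): max(-27.5, 0) = 0, max(57, 0) = 57
Node 0 (S = 130): V_0 = 1/1.01·[0.6308·0.0000 + 0.3692·57.0000] = 20.8378

€20.84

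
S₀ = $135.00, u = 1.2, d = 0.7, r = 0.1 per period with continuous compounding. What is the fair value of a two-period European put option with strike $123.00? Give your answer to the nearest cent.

$4.09

Risk-neutral probability p = (e^0.1 − 0.7)/(1.2 − 0.7) = 0.4052/0.5000 = 0.8103
Terminal stock prices: S_uu = 194.4, S_ud = 113.4, S_dd = 66.15
Terminal payoffs (K − S): max(-71.4, 0) = 0, max(9.6, 0) = 9.6, max(56.85, 0) = 56.85
Node u (S = 162): V_u = e^(−0.1)·[0.8103·0.0000 + 0.1897·9.6000] = 1.6475
Node d (S = 94.5): V_d = e^(−0.1)·[0.8103·9.6000 + 0.1897·56.8500] = 16.7950
Node 0 (S = 135): V_0 = e^(−0.1)·[0.8103·1.6475 + 0.1897·16.7950] = 4.0901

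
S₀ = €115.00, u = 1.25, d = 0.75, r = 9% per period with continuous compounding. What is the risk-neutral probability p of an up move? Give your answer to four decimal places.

p = 0.6883

Risk-neutral probability p = (e^0.09 − 0.75)/(1.25 − 0.75) = 0.3442/0.5000 = 0.6883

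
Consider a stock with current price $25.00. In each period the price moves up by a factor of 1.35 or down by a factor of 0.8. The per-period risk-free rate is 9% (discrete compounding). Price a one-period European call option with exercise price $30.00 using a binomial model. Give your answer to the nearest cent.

Risk-neutral probability p = (1 + 0.09 − 0.8)/(1.35 − 0.8) = 0.2900/0.5500 = 0.5273
Terminal stock prices: S_u = 33.75, S_d = 20
Terminal payoffs (S − K): max(3.75, 0) = 3.75, max(-10, 0) = 0
Node 0 (S = 25): V_0 = 1/1.09·[0.5273·3.7500 + 0.4727·0.0000] = 1.8140

$1.81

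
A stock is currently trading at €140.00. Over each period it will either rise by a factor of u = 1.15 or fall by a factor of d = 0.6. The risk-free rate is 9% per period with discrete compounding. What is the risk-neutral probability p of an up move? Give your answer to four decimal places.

Risk-neutral probability p = (1 + 0.09 − 0.6)/(1.15 − 0.6) = 0.4900/0.5500 = 0.8909

p = 0.8909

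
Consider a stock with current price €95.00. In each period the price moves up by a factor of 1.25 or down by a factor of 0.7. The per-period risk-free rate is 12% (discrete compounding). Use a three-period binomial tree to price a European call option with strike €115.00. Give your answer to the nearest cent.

Risk-neutral probability p = (1 + 0.12 − 0.7)/(1.25 − 0.7) = 0.4200/0.5500 = 0.7636
Terminal stock prices: S_uuu = 185.5, S_uud = 103.9, S_udd = 58.19, S_ddd = 32.58
Terminal payoffs (S − K): max(70.55, 0) = 70.55, max(-11.09, 0) = 0, max(-56.81, 0) = 0, max(-82.42, 0) = 0
Node uu (S = 148.4): V_uu = 1/1.12·[0.7636·70.5469 + 0.2364·0.0000] = 48.1001
Node ud (S = 83.12): V_ud = 1/1.12·[0.7636·0.0000 + 0.2364·0.0000] = 0.0000
Node dd (S = 46.55): V_dd = 1/1.12·[0.7636·0.0000 + 0.2364·0.0000] = 0.0000
Node u (S = 118.8): V_u = 1/1.12·[0.7636·48.1001 + 0.2364·0.0000] = 32.7956
Node d (S = 66.5): V_d = 1/1.12·[0.7636·0.0000 + 0.2364·0.0000] = 0.0000
Node 0 (S = 95): V_0 = 1/1.12·[0.7636·32.7956 + 0.2364·0.0000] = 22.3606

€22.36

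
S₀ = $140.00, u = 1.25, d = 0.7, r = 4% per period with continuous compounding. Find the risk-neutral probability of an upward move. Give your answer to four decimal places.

Risk-neutral probability p = (e^0.04 − 0.7)/(1.25 − 0.7) = 0.3408/0.5500 = 0.6197

p = 0.6197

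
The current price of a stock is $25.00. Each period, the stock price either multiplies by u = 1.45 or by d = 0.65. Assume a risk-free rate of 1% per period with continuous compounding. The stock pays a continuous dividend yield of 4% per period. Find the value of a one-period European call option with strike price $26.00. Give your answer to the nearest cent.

Per-period risk-free factor R = e^0.01 = 1.0101; dividend-adjusted growth = e^(0.01−0.04) = 0.9704.
Risk-neutral probability p = (0.9704 − 0.65)/(1.45 − 0.65) = 0.3204/0.8000 = 0.4006
Terminal stock prices: S_u = 36.25, S_d = 16.25
Terminal payoffs (S − K): max(10.25, 0) = 10.25, max(-9.75, 0) = 0
Node 0 (S = 25): V_0 = e^(−0.01)·[0.4006·10.2500 + 0.5994·0.0000] = 4.0649

$4.06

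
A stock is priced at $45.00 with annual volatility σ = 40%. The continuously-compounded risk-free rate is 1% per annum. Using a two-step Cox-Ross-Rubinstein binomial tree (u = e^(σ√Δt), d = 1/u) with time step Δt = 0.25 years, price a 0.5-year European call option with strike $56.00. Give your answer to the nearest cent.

CRR parameters: u = e^(σ√Δt) = e^(0.4·√0.25) = 1.2214, d = 1/u = 0.8187
Per-period rate: rΔt = 0.01·0.25 = 0.0025, so R = e^0.0025 = 1.0025
Risk-neutral probability p = (e^0.0025 − 0.8187)/(1.2214 − 0.8187) = 0.1838/0.4027 = 0.4564
Terminal stock prices: S_uu = 67.13, S_ud = 45, S_dd = 30.16
Terminal payoffs (S − K): max(11.13, 0) = 11.13, max(-11, 0) = 0, max(-25.84, 0) = 0
Node u (S = 54.96): V_u = e^(−0.0025)·[0.4564·11.1321 + 0.5436·0.0000] = 5.0678
Node d (S = 36.84): V_d = e^(−0.0025)·[0.4564·0.0000 + 0.5436·0.0000] = 0.0000
Node 0 (S = 45): V_0 = e^(−0.0025)·[0.4564·5.0678 + 0.5436·0.0000] = 2.3071

$2.31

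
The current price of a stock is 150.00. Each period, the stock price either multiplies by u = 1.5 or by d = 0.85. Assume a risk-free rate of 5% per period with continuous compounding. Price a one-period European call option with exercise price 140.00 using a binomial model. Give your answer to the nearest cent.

25.04

Risk-neutral probability p = (e^0.05 − 0.85)/(1.5 − 0.85) = 0.2013/0.6500 = 0.3096
Terminal stock prices: S_u = 225, S_d = 127.5
Terminal payoffs (S − K): max(85, 0) = 85, max(-12.5, 0) = 0
Node 0 (S = 150): V_0 = e^(−0.05)·[0.3096·85.0000 + 0.6904·0.0000] = 25.0364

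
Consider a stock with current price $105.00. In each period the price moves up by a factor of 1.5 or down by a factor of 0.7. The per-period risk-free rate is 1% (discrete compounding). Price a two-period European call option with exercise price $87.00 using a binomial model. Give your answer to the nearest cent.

$32.79

Risk-neutral probability p = (1 + 0.01 − 0.7)/(1.5 − 0.7) = 0.3100/0.8000 = 0.3875
Terminal stock prices: S_uu = 236.2, S_ud = 110.2, S_dd = 51.45
Terminal payoffs (S − K): max(149.2, 0) = 149.2, max(23.25, 0) = 23.25, max(-35.55, 0) = 0
Node u (S = 157.5): V_u = 1/1.01·[0.3875·149.2500 + 0.6125·23.2500] = 71.3614
Node d (S = 73.5): V_d = 1/1.01·[0.3875·23.2500 + 0.6125·0.0000] = 8.9202
Node 0 (S = 105): V_0 = 1/1.01·[0.3875·71.3614 + 0.6125·8.9202] = 32.7883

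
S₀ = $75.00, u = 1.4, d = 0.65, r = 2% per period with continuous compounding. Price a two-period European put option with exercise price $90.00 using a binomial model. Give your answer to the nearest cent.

Risk-neutral probability p = (e^0.02 − 0.65)/(1.4 − 0.65) = 0.3702/0.7500 = 0.4936
Terminal stock prices: S_uu = 147, S_ud = 68.25, S_dd = 31.69
Terminal payoffs (K − S): max(-57, 0) = 0, max(21.75, 0) = 21.75, max(58.31, 0) = 58.31
Node u (S = 105): V_u = e^(−0.02)·[0.4936·0.0000 + 0.5064·21.7500] = 10.7961
Node d (S = 48.75): V_d = e^(−0.02)·[0.4936·21.7500 + 0.5064·58.3125] = 39.4679
Node 0 (S = 75): V_0 = e^(−0.02)·[0.4936·10.7961 + 0.5064·39.4679] = 24.8141

$24.81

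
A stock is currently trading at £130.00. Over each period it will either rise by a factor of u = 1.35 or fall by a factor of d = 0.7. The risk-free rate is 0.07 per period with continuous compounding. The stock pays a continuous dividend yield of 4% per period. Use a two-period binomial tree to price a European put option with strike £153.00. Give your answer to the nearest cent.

Per-period risk-free factor R = e^0.07 = 1.0725; dividend-adjusted growth = e^(0.07−0.04) = 1.0305.
Risk-neutral probability p = (1.0305 − 0.7)/(1.35 − 0.7) = 0.3305/0.6500 = 0.5084
Terminal stock prices: S_uu = 236.9, S_ud = 122.8, S_dd = 63.7
Terminal payoffs (K − S): max(-83.93, 0) = 0, max(30.15, 0) = 30.15, max(89.3, 0) = 89.3
Node u (S = 175.5): V_u = e^(−0.07)·[0.5084·0.0000 + 0.4916·30.1500] = 13.8199
Node d (S = 91): V_d = e^(−0.07)·[0.5084·30.1500 + 0.4916·89.3000] = 55.2244
Node 0 (S = 130): V_0 = e^(−0.07)·[0.5084·13.8199 + 0.4916·55.2244] = 31.8643

£31.86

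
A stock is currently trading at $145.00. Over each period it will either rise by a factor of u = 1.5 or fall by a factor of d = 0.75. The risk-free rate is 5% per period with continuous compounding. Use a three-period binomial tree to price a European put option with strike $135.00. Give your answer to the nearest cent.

Risk-neutral probability p = (e^0.05 − 0.75)/(1.5 − 0.75) = 0.3013/0.7500 = 0.4017
Terminal stock prices: S_uuu = 489.4, S_uud = 244.7, S_udd = 122.3, S_ddd = 61.17
Terminal payoffs (K − S): max(-354.4, 0) = 0, max(-109.7, 0) = 0, max(12.66, 0) = 12.66, max(73.83, 0) = 73.83
Node uu (S = 326.2): V_uu = e^(−0.05)·[0.4017·0.0000 + 0.5983·0.0000] = 0.0000
Node ud (S = 163.1): V_ud = e^(−0.05)·[0.4017·0.0000 + 0.5983·12.6562] = 7.2030
Node dd (S = 81.56): V_dd = e^(−0.05)·[0.4017·12.6562 + 0.5983·73.8281] = 46.8535
Node u (S = 217.5): V_u = e^(−0.05)·[0.4017·0.0000 + 0.5983·7.2030] = 4.0994
Node d (S = 108.8): V_d = e^(−0.05)·[0.4017·7.2030 + 0.5983·46.8535] = 29.4178
Node 0 (S = 145): V_0 = e^(−0.05)·[0.4017·4.0994 + 0.5983·29.4178] = 18.3088

$18.31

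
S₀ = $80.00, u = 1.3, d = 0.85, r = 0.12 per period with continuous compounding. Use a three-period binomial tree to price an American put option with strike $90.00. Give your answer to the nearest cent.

Risk-neutral probability p = (e^0.12 − 0.85)/(1.3 − 0.85) = 0.2775/0.4500 = 0.6167
Terminal stock prices: S_uuu = 175.8, S_uud = 114.9, S_udd = 75.14, S_ddd = 49.13
Terminal payoffs (K − S): max(-85.76, 0) = 0, max(-24.92, 0) = 0, max(14.86, 0) = 14.86, max(40.87, 0) = 40.87
Node uu (S = 135.2): continuation = e^(−0.12)·[0.6167·0.0000 + 0.3833·0.0000] = 0.0000; exercise value = 0.0000 ≤ continuation, so V_uu = 0.0000
Node ud (S = 88.4): continuation = e^(−0.12)·[0.6167·0.0000 + 0.3833·14.8600] = 5.0523; exercise value = 1.6000 ≤ continuation, so V_ud = 5.0523
Node dd (S = 57.8): continuation = e^(−0.12)·[0.6167·14.8600 + 0.3833·40.8700] = 22.0228; exercise value = 32.2000 > continuation, so V_dd = 32.2000 (exercise)
Node u (S = 104): continuation = e^(−0.12)·[0.6167·0.0000 + 0.3833·5.0523] = 1.7177; exercise value = 0.0000 ≤ continuation, so V_u = 1.7177
Node d (S = 68): continuation = e^(−0.12)·[0.6167·5.0523 + 0.3833·32.2000] = 13.7110; exercise value = 22.0000 > continuation, so V_d = 22.0000 (exercise)
Node 0 (S = 80): continuation = e^(−0.12)·[0.6167·1.7177 + 0.3833·22.0000] = 8.4193; exercise value = 10.0000 > continuation, so V_0 = 10.0000 (exercise)

$10.00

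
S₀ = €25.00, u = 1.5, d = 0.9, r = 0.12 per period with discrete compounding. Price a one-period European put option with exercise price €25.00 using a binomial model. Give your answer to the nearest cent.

Risk-neutral probability p = (1 + 0.12 − 0.9)/(1.5 − 0.9) = 0.2200/0.6000 = 0.3667
Terminal stock prices: S_u = 37.5, S_d = 22.5
Terminal payoffs (K − S): max(-12.5, 0) = 0, max(2.5, 0) = 2.5
Node 0 (S = 25): V_0 = 1/1.12·[0.3667·0.0000 + 0.6333·2.5000] = 1.4137

€1.41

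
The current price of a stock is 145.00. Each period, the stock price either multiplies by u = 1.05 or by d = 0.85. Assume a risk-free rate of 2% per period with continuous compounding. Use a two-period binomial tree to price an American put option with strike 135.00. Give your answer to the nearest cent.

2.40

Risk-neutral probability p = (e^0.02 − 0.85)/(1.05 − 0.85) = 0.1702/0.2000 = 0.8510
Terminal stock prices: S_uu = 159.9, S_ud = 129.4, S_dd = 104.8
Terminal payoffs (K − S): max(-24.86, 0) = 0, max(5.588, 0) = 5.588, max(30.24, 0) = 30.24
Node u (S = 152.2): continuation = e^(−0.02)·[0.8510·0.0000 + 0.1490·5.5875] = 0.8160; exercise value = 0.0000 ≤ continuation, so V_u = 0.8160
Node d (S = 123.2): continuation = e^(−0.02)·[0.8510·5.5875 + 0.1490·30.2375] = 9.0768; exercise value = 11.7500 > continuation, so V_d = 11.7500 (exercise)
Node 0 (S = 145): continuation = e^(−0.02)·[0.8510·0.8160 + 0.1490·11.7500] = 2.3967; exercise value = 0.0000 ≤ continuation, so V_0 = 2.3967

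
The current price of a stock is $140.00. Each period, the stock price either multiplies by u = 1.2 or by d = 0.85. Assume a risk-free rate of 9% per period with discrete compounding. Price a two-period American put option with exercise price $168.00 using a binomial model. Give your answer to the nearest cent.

Risk-neutral probability p = (1 + 0.09 − 0.85)/(1.2 − 0.85) = 0.2400/0.3500 = 0.6857
Terminal stock prices: S_uu = 201.6, S_ud = 142.8, S_dd = 101.1
Terminal payoffs (K − S): max(-33.6, 0) = 0, max(25.2, 0) = 25.2, max(66.85, 0) = 66.85
Node u (S = 168): continuation = 1/1.09·[0.6857·0.0000 + 0.3143·25.2000] = 7.2661; exercise value = 0.0000 ≤ continuation, so V_u = 7.2661
Node d (S = 119): continuation = 1/1.09·[0.6857·25.2000 + 0.3143·66.8500] = 35.1284; exercise value = 49.0000 > continuation, so V_d = 49.0000 (exercise)
Node 0 (S = 140): continuation = 1/1.09·[0.6857·7.2661 + 0.3143·49.0000] = 18.6995; exercise value = 28.0000 > continuation, so V_0 = 28.0000 (exercise)

$28.00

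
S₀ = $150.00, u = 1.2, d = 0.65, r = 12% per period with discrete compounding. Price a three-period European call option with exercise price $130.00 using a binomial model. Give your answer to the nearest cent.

Risk-neutral probability p = (1 + 0.12 − 0.65)/(1.2 − 0.65) = 0.4700/0.5500 = 0.8545
Terminal stock prices: S_uuu = 259.2, S_uud = 140.4, S_udd = 76.05, S_ddd = 41.19
Terminal payoffs (S − K): max(129.2, 0) = 129.2, max(10.4, 0) = 10.4, max(-53.95, 0) = 0, max(-88.81, 0) = 0
Node uu (S = 216): V_uu = 1/1.12·[0.8545·129.2000 + 0.1455·10.4000] = 99.9286
Node ud (S = 117): V_ud = 1/1.12·[0.8545·10.4000 + 0.1455·0.0000] = 7.9351
Node dd (S = 63.38): V_dd = 1/1.12·[0.8545·0.0000 + 0.1455·0.0000] = 0.0000
Node u (S = 180): V_u = 1/1.12·[0.8545·99.9286 + 0.1455·7.9351] = 77.2747
Node d (S = 97.5): V_d = 1/1.12·[0.8545·7.9351 + 0.1455·0.0000] = 6.0544
Node 0 (S = 150): V_0 = 1/1.12·[0.8545·77.2747 + 0.1455·6.0544] = 59.7459

$59.75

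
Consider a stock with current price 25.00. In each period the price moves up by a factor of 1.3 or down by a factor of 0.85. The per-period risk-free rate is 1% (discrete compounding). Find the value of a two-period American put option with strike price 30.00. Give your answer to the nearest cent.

Risk-neutral probability p = (1 + 0.01 − 0.85)/(1.3 − 0.85) = 0.1600/0.4500 = 0.3556
Terminal stock prices: S_uu = 42.25, S_ud = 27.62, S_dd = 18.06
Terminal payoffs (K − S): max(-12.25, 0) = 0, max(2.375, 0) = 2.375, max(11.94, 0) = 11.94
Node u (S = 32.5): continuation = 1/1.01·[0.3556·0.0000 + 0.6444·2.3750] = 1.5154; exercise value = 0.0000 ≤ continuation, so V_u = 1.5154
Node d (S = 21.25): continuation = 1/1.01·[0.3556·2.3750 + 0.6444·11.9375] = 8.4530; exercise value = 8.7500 > continuation, so V_d = 8.7500 (exercise)
Node 0 (S = 25): continuation = 1/1.01·[0.3556·1.5154 + 0.6444·8.7500] = 6.1165; exercise value = 5.0000 ≤ continuation, so V_0 = 6.1165

6.12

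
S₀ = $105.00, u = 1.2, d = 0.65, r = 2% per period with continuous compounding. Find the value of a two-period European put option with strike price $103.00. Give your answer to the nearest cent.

$14.94

Risk-neutral probability p = (e^0.02 − 0.65)/(1.2 − 0.65) = 0.3702/0.5500 = 0.6731
Terminal stock prices: S_uu = 151.2, S_ud = 81.9, S_dd = 44.36
Terminal payoffs (K − S): max(-48.2, 0) = 0, max(21.1, 0) = 21.1, max(58.64, 0) = 58.64
Node u (S = 126): V_u = e^(−0.02)·[0.6731·0.0000 + 0.3269·21.1000] = 6.7611
Node d (S = 68.25): V_d = e^(−0.02)·[0.6731·21.1000 + 0.3269·58.6375] = 32.7105
Node 0 (S = 105): V_0 = e^(−0.02)·[0.6731·6.7611 + 0.3269·32.7105] = 14.9423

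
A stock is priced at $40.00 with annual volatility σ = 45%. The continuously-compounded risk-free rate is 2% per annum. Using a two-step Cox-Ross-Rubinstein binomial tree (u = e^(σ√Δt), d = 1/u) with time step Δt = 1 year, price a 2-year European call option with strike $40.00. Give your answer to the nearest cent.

$9.48

CRR parameters: u = e^(σ√Δt) = e^(0.45·√1) = 1.5683, d = 1/u = 0.6376
Per-period rate: rΔt = 0.02·1 = 0.02, so R = e^0.02 = 1.0202
Risk-neutral probability p = (e^0.02 − 0.6376)/(1.5683 − 0.6376) = 0.3826/0.9307 = 0.4111
Terminal stock prices: S_uu = 98.38, S_ud = 40, S_dd = 16.26
Terminal payoffs (S − K): max(58.38, 0) = 58.38, max(0, 0) = 0, max(-23.74, 0) = 0
Node u (S = 62.73): V_u = e^(−0.02)·[0.4111·58.3841 + 0.5889·0.0000] = 23.5245
Node d (S = 25.51): V_d = e^(−0.02)·[0.4111·0.0000 + 0.5889·0.0000] = 0.0000
Node 0 (S = 40): V_0 = e^(−0.02)·[0.4111·23.5245 + 0.5889·0.0000] = 9.4787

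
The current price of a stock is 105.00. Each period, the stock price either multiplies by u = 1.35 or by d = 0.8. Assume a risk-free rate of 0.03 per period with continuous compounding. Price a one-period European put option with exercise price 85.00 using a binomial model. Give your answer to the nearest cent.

Risk-neutral probability p = (e^0.03 − 0.8)/(1.35 − 0.8) = 0.2305/0.5500 = 0.4190
Terminal stock prices: S_u = 141.8, S_d = 84
Terminal payoffs (K − S): max(-56.75, 0) = 0, max(1, 0) = 1
Node 0 (S = 105): V_0 = e^(−0.03)·[0.4190·0.0000 + 0.5810·1.0000] = 0.5638

0.56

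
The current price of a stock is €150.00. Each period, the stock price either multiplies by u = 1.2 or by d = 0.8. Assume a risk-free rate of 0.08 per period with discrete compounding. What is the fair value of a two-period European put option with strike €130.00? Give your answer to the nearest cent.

€2.62

Risk-neutral probability p = (1 + 0.08 − 0.8)/(1.2 − 0.8) = 0.2800/0.4000 = 0.7000
Terminal stock prices: S_uu = 216, S_ud = 144, S_dd = 96
Terminal payoffs (K − S): max(-86, 0) = 0, max(-14, 0) = 0, max(34, 0) = 34
Node u (S = 180): V_u = 1/1.08·[0.7000·0.0000 + 0.3000·0.0000] = 0.0000
Node d (S = 120): V_d = 1/1.08·[0.7000·0.0000 + 0.3000·34.0000] = 9.4444
Node 0 (S = 150): V_0 = 1/1.08·[0.7000·0.0000 + 0.3000·9.4444] = 2.6235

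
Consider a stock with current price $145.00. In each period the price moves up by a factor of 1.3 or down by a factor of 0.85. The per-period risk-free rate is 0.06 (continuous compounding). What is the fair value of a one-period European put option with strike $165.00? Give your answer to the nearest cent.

Risk-neutral probability p = (e^0.06 − 0.85)/(1.3 − 0.85) = 0.2118/0.4500 = 0.4707
Terminal stock prices: S_u = 188.5, S_d = 123.2
Terminal payoffs (K − S): max(-23.5, 0) = 0, max(41.75, 0) = 41.75
Node 0 (S = 145): V_0 = e^(−0.06)·[0.4707·0.0000 + 0.5293·41.7500] = 20.8095

$20.81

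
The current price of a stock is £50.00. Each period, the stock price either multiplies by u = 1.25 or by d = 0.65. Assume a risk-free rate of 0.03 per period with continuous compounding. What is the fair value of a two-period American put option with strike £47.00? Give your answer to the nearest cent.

£6.54

Risk-neutral probability p = (e^0.03 − 0.65)/(1.25 − 0.65) = 0.3805/0.6000 = 0.6341
Terminal stock prices: S_uu = 78.12, S_ud = 40.62, S_dd = 21.13
Terminal payoffs (K − S): max(-31.12, 0) = 0, max(6.375, 0) = 6.375, max(25.87, 0) = 25.87
Node u (S = 62.5): continuation = e^(−0.03)·[0.6341·0.0000 + 0.3659·6.3750] = 2.2637; exercise value = 0.0000 ≤ continuation, so V_u = 2.2637
Node d (S = 32.5): continuation = e^(−0.03)·[0.6341·6.3750 + 0.3659·25.8750] = 13.1109; exercise value = 14.5000 > continuation, so V_d = 14.5000 (exercise)
Node 0 (S = 50): continuation = e^(−0.03)·[0.6341·2.2637 + 0.3659·14.5000] = 6.5419; exercise value = 0.0000 ≤ continuation, so V_0 = 6.5419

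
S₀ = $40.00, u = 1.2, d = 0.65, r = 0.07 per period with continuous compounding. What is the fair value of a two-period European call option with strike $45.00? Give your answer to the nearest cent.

Risk-neutral probability p = (e^0.07 − 0.65)/(1.2 − 0.65) = 0.4225/0.5500 = 0.7682
Terminal stock prices: S_uu = 57.6, S_ud = 31.2, S_dd = 16.9
Terminal payoffs (S − K): max(12.6, 0) = 12.6, max(-13.8, 0) = 0, max(-28.1, 0) = 0
Node u (S = 48): V_u = e^(−0.07)·[0.7682·12.6000 + 0.2318·0.0000] = 9.0249
Node d (S = 26): V_d = e^(−0.07)·[0.7682·0.0000 + 0.2318·0.0000] = 0.0000
Node 0 (S = 40): V_0 = e^(−0.07)·[0.7682·9.0249 + 0.2318·0.0000] = 6.4642

$6.46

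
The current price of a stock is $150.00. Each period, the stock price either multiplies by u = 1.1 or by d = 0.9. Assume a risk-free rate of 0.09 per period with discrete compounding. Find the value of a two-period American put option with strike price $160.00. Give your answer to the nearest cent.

Risk-neutral probability p = (1 + 0.09 − 0.9)/(1.1 − 0.9) = 0.1900/0.2000 = 0.9500
Terminal stock prices: S_uu = 181.5, S_ud = 148.5, S_dd = 121.5
Terminal payoffs (K − S): max(-21.5, 0) = 0, max(11.5, 0) = 11.5, max(38.5, 0) = 38.5
Node u (S = 165): continuation = 1/1.09·[0.9500·0.0000 + 0.0500·11.5000] = 0.5275; exercise value = 0.0000 ≤ continuation, so V_u = 0.5275
Node d (S = 135): continuation = 1/1.09·[0.9500·11.5000 + 0.0500·38.5000] = 11.7890; exercise value = 25.0000 > continuation, so V_d = 25.0000 (exercise)
Node 0 (S = 150): continuation = 1/1.09·[0.9500·0.5275 + 0.0500·25.0000] = 1.6066; exercise value = 10.0000 > continuation, so V_0 = 10.0000 (exercise)

$10.00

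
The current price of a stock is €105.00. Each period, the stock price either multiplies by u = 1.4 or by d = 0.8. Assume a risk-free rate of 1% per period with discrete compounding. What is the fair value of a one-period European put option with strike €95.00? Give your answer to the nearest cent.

€7.08

Risk-neutral probability p = (1 + 0.01 − 0.8)/(1.4 − 0.8) = 0.2100/0.6000 = 0.3500
Terminal stock prices: S_u = 147, S_d = 84
Terminal payoffs (K − S): max(-52, 0) = 0, max(11, 0) = 11
Node 0 (S = 105): V_0 = 1/1.01·[0.3500·0.0000 + 0.6500·11.0000] = 7.0792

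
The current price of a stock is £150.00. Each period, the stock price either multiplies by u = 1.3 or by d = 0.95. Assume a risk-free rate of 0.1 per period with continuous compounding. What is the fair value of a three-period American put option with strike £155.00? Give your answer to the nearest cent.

Risk-neutral probability p = (e^0.1 − 0.95)/(1.3 − 0.95) = 0.1552/0.3500 = 0.4433
Terminal stock prices: S_uuu = 329.6, S_uud = 240.8, S_udd = 176, S_ddd = 128.6
Terminal payoffs (K − S): max(-174.6, 0) = 0, max(-85.83, 0) = 0, max(-20.99, 0) = 0, max(26.39, 0) = 26.39
Node uu (S = 253.5): continuation = e^(−0.1)·[0.4433·0.0000 + 0.5567·0.0000] = 0.0000; exercise value = 0.0000 ≤ continuation, so V_uu = 0.0000
Node ud (S = 185.2): continuation = e^(−0.1)·[0.4433·0.0000 + 0.5567·0.0000] = 0.0000; exercise value = 0.0000 ≤ continuation, so V_ud = 0.0000
Node dd (S = 135.4): continuation = e^(−0.1)·[0.4433·0.0000 + 0.5567·26.3938] = 13.2941; exercise value = 19.6250 > continuation, so V_dd = 19.6250 (exercise)
Node u (S = 195): continuation = e^(−0.1)·[0.4433·0.0000 + 0.5567·0.0000] = 0.0000; exercise value = 0.0000 ≤ continuation, so V_u = 0.0000
Node d (S = 142.5): continuation = e^(−0.1)·[0.4433·0.0000 + 0.5567·19.6250] = 9.8848; exercise value = 12.5000 > continuation, so V_d = 12.5000 (exercise)
Node 0 (S = 150): continuation = e^(−0.1)·[0.4433·0.0000 + 0.5567·12.5000] = 6.2960; exercise value = 5.0000 ≤ continuation, so V_0 = 6.2960

£6.30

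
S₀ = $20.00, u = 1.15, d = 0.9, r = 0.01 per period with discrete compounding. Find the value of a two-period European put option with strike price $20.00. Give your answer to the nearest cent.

Risk-neutral probability p = (1 + 0.01 − 0.9)/(1.15 − 0.9) = 0.1100/0.2500 = 0.4400
Terminal stock prices: S_uu = 26.45, S_ud = 20.7, S_dd = 16.2
Terminal payoffs (K − S): max(-6.45, 0) = 0, max(-0.7, 0) = 0, max(3.8, 0) = 3.8
Node u (S = 23): V_u = 1/1.01·[0.4400·0.0000 + 0.5600·0.0000] = 0.0000
Node d (S = 18): V_d = 1/1.01·[0.4400·0.0000 + 0.5600·3.8000] = 2.1069
Node 0 (S = 20): V_0 = 1/1.01·[0.4400·0.0000 + 0.5600·2.1069] = 1.1682

$1.17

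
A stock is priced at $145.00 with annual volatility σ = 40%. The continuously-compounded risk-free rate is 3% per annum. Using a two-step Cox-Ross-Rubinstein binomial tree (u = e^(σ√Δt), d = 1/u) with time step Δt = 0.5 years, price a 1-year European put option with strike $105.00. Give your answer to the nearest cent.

$6.50

CRR parameters: u = e^(σ√Δt) = e^(0.4·√0.5) = 1.3269, d = 1/u = 0.7536
Per-period rate: rΔt = 0.03·0.5 = 0.015, so R = e^0.015 = 1.0151
Risk-neutral probability p = (e^0.015 − 0.7536)/(1.3269 − 0.7536) = 0.2615/0.5733 = 0.4561
Terminal stock prices: S_uu = 255.3, S_ud = 145, S_dd = 82.36
Terminal payoffs (K − S): max(-150.3, 0) = 0, max(-40, 0) = 0, max(22.64, 0) = 22.64
Node u (S = 192.4): V_u = e^(−0.015)·[0.4561·0.0000 + 0.5439·0.0000] = 0.0000
Node d (S = 109.3): V_d = e^(−0.015)·[0.4561·0.0000 + 0.5439·22.6442] = 12.1324
Node 0 (S = 145): V_0 = e^(−0.015)·[0.4561·0.0000 + 0.5439·12.1324] = 6.5003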